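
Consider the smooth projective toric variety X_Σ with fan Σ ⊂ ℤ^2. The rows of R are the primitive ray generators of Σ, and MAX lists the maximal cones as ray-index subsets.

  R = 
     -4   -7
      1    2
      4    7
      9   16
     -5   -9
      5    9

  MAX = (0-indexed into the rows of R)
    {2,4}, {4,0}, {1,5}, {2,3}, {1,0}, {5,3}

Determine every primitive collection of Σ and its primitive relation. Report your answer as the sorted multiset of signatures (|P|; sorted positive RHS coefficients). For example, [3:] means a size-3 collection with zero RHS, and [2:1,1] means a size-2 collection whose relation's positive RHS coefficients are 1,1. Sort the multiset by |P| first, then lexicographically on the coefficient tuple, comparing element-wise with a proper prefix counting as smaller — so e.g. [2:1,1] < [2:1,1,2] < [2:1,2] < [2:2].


Δ(Σ) — 6 vertices, 9 min non-faces:

  P = {0,2}:  v_{0} + v_{2} = 0 ; sig = [2:]
  P = {4,5}:  v_{4} + v_{5} = 0 ; sig = [2:]
  P = {0,3}:  v_{0} + v_{3} = v_{5} ; sig = [2:1]
  P = {0,5}:  v_{0} + v_{5} = v_{1} ; sig = [2:1]
  P = {1,2}:  v_{1} + v_{2} = v_{5} ; sig = [2:1]
  P = {1,4}:  v_{1} + v_{4} = v_{0} ; sig = [2:1]
  P = {2,5}:  v_{2} + v_{5} = v_{3} ; sig = [2:1]
  P = {3,4}:  v_{3} + v_{4} = v_{2} ; sig = [2:1]
  P = {1,3}:  v_{1} + v_{3} = 2·v_{5} ; sig = [2:2]

so the primitive-relation signature multiset is
    |P|=2: 9 collections, coeffs (), (), (1), (1), (1), (1), (1), (1), (2)


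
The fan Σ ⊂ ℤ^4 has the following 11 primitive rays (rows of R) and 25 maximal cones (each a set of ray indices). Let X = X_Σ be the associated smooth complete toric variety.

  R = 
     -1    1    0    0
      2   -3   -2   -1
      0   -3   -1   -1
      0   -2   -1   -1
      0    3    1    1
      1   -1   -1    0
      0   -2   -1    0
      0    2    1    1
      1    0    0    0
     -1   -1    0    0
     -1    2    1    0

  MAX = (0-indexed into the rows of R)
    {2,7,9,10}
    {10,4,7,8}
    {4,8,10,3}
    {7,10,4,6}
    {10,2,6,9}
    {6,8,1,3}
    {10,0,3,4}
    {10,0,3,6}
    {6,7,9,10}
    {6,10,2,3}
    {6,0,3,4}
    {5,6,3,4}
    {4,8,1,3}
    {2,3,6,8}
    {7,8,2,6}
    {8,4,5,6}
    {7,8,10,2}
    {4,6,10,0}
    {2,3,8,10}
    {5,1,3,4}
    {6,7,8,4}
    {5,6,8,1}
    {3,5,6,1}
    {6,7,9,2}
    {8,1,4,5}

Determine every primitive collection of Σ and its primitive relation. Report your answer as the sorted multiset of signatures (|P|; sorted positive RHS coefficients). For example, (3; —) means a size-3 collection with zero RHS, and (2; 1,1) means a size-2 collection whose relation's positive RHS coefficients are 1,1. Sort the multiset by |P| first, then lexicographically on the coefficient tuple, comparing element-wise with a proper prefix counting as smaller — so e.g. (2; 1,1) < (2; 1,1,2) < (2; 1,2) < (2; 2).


Δ(Σ) — 11 vertices, 25 min non-faces:

  • {2,4}:  v_{2} + v_{4} = 0  ⇒ sig = (2; —)
  • {3,7}:  v_{3} + v_{7} = 0  ⇒ sig = (2; —)
  • {5,9}:  v_{5} + v_{9} = v_{6}  ⇒ sig = (2; 1)
  • {0,8}:  v_{0} + v_{8} = v_{3} + v_{4}  ⇒ sig = (2; 1,1)
  • {1,7}:  v_{1} + v_{7} = v_{5} + v_{8}  ⇒ sig = (2; 1,1)
  • {5,10}:  v_{5} + v_{10} = v_{3} + v_{4}  ⇒ sig = (2; 1,1)
  • {8,9}:  v_{8} + v_{9} = v_{2} + v_{7}  ⇒ sig = (2; 1,1)
  • {0,2}:  v_{0} + v_{2} = v_{3} + v_{6} + v_{10}  ⇒ sig = (2; 1,1,1)
  • {0,7}:  v_{0} + v_{7} = v_{4} + v_{6} + v_{10}  ⇒ sig = (2; 1,1,1)
  • {1,9}:  v_{1} + v_{9} = v_{3} + v_{6} + v_{8}  ⇒ sig = (2; 1,1,1)
  • {2,5}:  v_{2} + v_{5} = v_{3} + v_{6} + v_{8}  ⇒ sig = (2; 1,1,1)
  • {3,9}:  v_{3} + v_{9} = v_{2} + v_{6} + v_{10}  ⇒ sig = (2; 1,1,1)
  • {4,9}:  v_{4} + v_{9} = v_{6} + v_{7} + v_{10}  ⇒ sig = (2; 1,1,1)
  • {5,7}:  v_{5} + v_{7} = v_{4} + v_{6} + v_{8}  ⇒ sig = (2; 1,1,1)
  • {0,1}:  v_{0} + v_{1} = 2·v_{3} + v_{4} + v_{5}  ⇒ sig = (2; 1,1,2)
  • {1,10}:  v_{1} + v_{10} = 2·v_{3} + v_{4} + v_{8}  ⇒ sig = (2; 1,1,2)
  • {0,5}:  v_{0} + v_{5} = 2·v_{3} + 2·v_{4} + v_{6}  ⇒ sig = (2; 1,2,2)
  • {1,2}:  v_{1} + v_{2} = 2·v_{3} + v_{6} + 2·v_{8}  ⇒ sig = (2; 1,2,2)
  • {0,9}:  v_{0} + v_{9} = 2·v_{6} + 2·v_{10}  ⇒ sig = (2; 2,2)
  • {6,8,10}:  v_{6} + v_{8} + v_{10} = 0  ⇒ sig = (3; —)
  • {3,5,8}:  v_{3} + v_{5} + v_{8} = v_{1}  ⇒ sig = (3; 1)
  • {1,4,6}:  v_{1} + v_{4} + v_{6} = 2·v_{5}  ⇒ sig = (3; 2)
  • {2,6,7,10}:  v_{2} + v_{6} + v_{7} + v_{10} = v_{9}  ⇒ sig = (4; 1)
  • {3,4,6,8}:  v_{3} + v_{4} + v_{6} + v_{8} = v_{5}  ⇒ sig = (4; 1)
  • {3,4,6,10}:  v_{3} + v_{4} + v_{6} + v_{10} = v_{0}  ⇒ sig = (4; 1)

Signatures (|P|; sorted positive RHS coefficients), sorted:
[(2; —), (2; —), (2; 1), (2; 1,1), (2; 1,1), (2; 1,1), (2; 1,1), (2; 1,1,1), (2; 1,1,1), (2; 1,1,1), (2; 1,1,1), (2; 1,1,1), (2; 1,1,1), (2; 1,1,1), (2; 1,1,2), (2; 1,1,2), (2; 1,2,2), (2; 1,2,2), (2; 2,2), (3; —), (3; 1), (3; 2), (4; 1), (4; 1), (4; 1)]


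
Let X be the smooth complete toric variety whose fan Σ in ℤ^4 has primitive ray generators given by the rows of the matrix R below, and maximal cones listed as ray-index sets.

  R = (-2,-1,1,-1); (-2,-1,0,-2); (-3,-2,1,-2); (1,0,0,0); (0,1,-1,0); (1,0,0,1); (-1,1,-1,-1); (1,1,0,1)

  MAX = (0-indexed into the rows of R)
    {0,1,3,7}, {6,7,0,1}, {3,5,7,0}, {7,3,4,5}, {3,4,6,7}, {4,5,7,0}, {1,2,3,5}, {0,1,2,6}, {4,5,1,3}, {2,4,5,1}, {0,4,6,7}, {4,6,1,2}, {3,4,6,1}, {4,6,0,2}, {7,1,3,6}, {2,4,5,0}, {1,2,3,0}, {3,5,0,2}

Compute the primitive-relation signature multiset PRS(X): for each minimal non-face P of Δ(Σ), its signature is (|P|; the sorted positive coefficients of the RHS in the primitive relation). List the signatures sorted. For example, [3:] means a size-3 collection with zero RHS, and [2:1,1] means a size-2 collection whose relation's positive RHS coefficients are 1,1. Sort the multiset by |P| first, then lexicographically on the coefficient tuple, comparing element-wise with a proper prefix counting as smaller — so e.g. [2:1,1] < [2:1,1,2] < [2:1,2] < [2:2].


|primitive collections| = 10. Relations:

  P = {2,7}:  v_{2} + v_{7} = v_{0}  ⟹  sig = [2:1]
  P = {5,6}:  v_{5} + v_{6} = v_{4}  ⟹  sig = [2:1]
  P = {1,5,7}:  v_{1} + v_{5} + v_{7} = 0  ⟹  sig = [3:]
  P = {0,1,5}:  v_{0} + v_{1} + v_{5} = v_{2}  ⟹  sig = [3:1]
  P = {1,4,7}:  v_{1} + v_{4} + v_{7} = v_{6}  ⟹  sig = [3:1]
  P = {2,3,4}:  v_{2} + v_{3} + v_{4} = v_{1}  ⟹  sig = [3:1]
  P = {0,1,4}:  v_{0} + v_{1} + v_{4} = v_{2} + v_{6}  ⟹  sig = [3:1,1]
  P = {0,3,4}:  v_{0} + v_{3} + v_{4} = v_{1} + v_{7}  ⟹  sig = [3:1,1]
  P = {2,3,6}:  v_{2} + v_{3} + v_{6} = 2·v_{1} + v_{7}  ⟹  sig = [3:1,2]
  P = {0,3,6}:  v_{0} + v_{3} + v_{6} = 2·v_{1} + 2·v_{7}  ⟹  sig = [3:2,2]

so the primitive-relation signature multiset is
[[2:1], [2:1], [3:], [3:1], [3:1], [3:1], [3:1,1], [3:1,1], [3:1,2], [3:2,2]]


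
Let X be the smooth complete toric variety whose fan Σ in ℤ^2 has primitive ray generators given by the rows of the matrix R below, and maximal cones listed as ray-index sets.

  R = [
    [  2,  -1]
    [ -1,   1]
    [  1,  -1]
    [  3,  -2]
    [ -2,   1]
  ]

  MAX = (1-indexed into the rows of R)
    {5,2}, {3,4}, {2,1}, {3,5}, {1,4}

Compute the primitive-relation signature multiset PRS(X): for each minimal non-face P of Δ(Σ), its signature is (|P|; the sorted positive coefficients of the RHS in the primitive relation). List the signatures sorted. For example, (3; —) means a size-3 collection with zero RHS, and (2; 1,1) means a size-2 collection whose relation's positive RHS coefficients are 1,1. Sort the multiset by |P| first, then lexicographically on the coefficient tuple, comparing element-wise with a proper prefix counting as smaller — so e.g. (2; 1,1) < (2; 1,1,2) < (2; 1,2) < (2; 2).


Δ(Σ) — 5 vertices, 5 min non-faces:

  {1,5}:  v_{1} + v_{5} = 0  ⟹  sig = (2; —)
  {2,3}:  v_{2} + v_{3} = 0  ⟹  sig = (2; —)
  {1,3}:  v_{1} + v_{3} = v_{4}  ⟹  sig = (2; 1)
  {2,4}:  v_{2} + v_{4} = v_{1}  ⟹  sig = (2; 1)
  {4,5}:  v_{4} + v_{5} = v_{3}  ⟹  sig = (2; 1)

Sorted signature multiset PRS(X):
    (2; —)
    (2; —)
    (2; 1)
    (2; 1)
    (2; 1)


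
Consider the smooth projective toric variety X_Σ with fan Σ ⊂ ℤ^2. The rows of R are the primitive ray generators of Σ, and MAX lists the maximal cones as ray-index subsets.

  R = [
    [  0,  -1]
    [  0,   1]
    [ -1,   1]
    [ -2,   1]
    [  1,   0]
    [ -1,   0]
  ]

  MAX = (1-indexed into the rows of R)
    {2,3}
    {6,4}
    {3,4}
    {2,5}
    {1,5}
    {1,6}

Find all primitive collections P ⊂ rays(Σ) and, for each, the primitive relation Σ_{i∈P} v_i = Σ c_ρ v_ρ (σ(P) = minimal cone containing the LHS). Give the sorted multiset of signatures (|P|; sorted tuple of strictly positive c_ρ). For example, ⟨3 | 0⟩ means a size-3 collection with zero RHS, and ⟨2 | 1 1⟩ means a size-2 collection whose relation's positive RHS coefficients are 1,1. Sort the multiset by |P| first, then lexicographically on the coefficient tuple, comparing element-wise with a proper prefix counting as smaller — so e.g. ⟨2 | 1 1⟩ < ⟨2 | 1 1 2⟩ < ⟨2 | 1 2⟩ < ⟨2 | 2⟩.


The 9 primitive collections of Σ (r=6, n=2):

  P = {1,2}:  v_{1} + v_{2} = 0 — sig = ⟨2 | 0⟩
  P = {5,6}:  v_{5} + v_{6} = 0 — sig = ⟨2 | 0⟩
  P = {1,3}:  v_{1} + v_{3} = v_{6} — sig = ⟨2 | 1⟩
  P = {2,6}:  v_{2} + v_{6} = v_{3} — sig = ⟨2 | 1⟩
  P = {3,5}:  v_{3} + v_{5} = v_{2} — sig = ⟨2 | 1⟩
  P = {3,6}:  v_{3} + v_{6} = v_{4} — sig = ⟨2 | 1⟩
  P = {4,5}:  v_{4} + v_{5} = v_{3} — sig = ⟨2 | 1⟩
  P = {1,4}:  v_{1} + v_{4} = 2·v_{6} — sig = ⟨2 | 2⟩
  P = {2,4}:  v_{2} + v_{4} = 2·v_{3} — sig = ⟨2 | 2⟩

Sorted signature multiset PRS(X):
    |P|=2: 9 collections, coeffs (), (), (1), (1), (1), (1), (1), (2), (2)


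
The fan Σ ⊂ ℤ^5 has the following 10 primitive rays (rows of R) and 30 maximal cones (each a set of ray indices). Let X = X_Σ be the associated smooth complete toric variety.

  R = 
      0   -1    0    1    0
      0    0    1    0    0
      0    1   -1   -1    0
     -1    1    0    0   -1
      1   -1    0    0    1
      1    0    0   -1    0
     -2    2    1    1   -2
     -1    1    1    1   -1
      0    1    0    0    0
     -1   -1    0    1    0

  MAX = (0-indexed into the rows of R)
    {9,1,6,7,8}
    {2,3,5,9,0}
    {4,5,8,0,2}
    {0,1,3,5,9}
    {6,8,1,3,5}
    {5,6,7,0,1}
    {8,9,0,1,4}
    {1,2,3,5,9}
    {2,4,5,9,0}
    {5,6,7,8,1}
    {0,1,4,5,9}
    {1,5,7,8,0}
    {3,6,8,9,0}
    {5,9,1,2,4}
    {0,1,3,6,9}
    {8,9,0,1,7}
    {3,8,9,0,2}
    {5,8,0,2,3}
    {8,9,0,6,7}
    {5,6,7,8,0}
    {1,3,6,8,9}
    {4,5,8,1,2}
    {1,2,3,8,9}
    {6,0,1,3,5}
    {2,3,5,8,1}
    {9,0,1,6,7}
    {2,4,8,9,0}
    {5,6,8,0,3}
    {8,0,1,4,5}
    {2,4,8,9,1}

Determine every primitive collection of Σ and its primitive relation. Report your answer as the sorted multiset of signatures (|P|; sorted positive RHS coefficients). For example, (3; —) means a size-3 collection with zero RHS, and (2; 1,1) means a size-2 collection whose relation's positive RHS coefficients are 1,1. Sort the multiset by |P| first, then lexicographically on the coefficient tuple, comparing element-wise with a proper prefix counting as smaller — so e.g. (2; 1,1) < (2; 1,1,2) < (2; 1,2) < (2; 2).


|primitive collections| = 12. Relations:

  P = {3,4}:  v_{3} + v_{4} = 0 — sig = (2; —)
  P = {3,7}:  v_{3} + v_{7} = v_{6} — sig = (2; 1)
  P = {4,6}:  v_{4} + v_{6} = v_{7} — sig = (2; 1)
  P = {2,7}:  v_{2} + v_{7} = v_{3} + v_{8} — sig = (2; 1,1)
  P = {4,7}:  v_{4} + v_{7} = v_{0} + v_{1} + v_{8} — sig = (2; 1,1,1)
  P = {2,6}:  v_{2} + v_{6} = 2·v_{3} + v_{8} — sig = (2; 1,2)
  P = {0,1,2}:  v_{0} + v_{1} + v_{2} = 0 — sig = (3; —)
  P = {5,8,9}:  v_{5} + v_{8} + v_{9} = 0 — sig = (3; —)
  P = {5,7,9}:  v_{5} + v_{7} + v_{9} = v_{0} + v_{1} + v_{3} — sig = (3; 1,1,1)
  P = {5,6,9}:  v_{5} + v_{6} + v_{9} = v_{0} + v_{1} + 2·v_{3} — sig = (3; 1,1,2)
  P = {0,1,3,8}:  v_{0} + v_{1} + v_{3} + v_{8} = v_{7} — sig = (4; 1)
  P = {0,1,6,8}:  v_{0} + v_{1} + v_{6} + v_{8} = 2·v_{7} — sig = (4; 2)

Sorted signature multiset PRS(X):
[(2; —), (2; 1), (2; 1), (2; 1,1), (2; 1,1,1), (2; 1,2), (3; —), (3; —), (3; 1,1,1), (3; 1,1,2), (4; 1), (4; 2)]


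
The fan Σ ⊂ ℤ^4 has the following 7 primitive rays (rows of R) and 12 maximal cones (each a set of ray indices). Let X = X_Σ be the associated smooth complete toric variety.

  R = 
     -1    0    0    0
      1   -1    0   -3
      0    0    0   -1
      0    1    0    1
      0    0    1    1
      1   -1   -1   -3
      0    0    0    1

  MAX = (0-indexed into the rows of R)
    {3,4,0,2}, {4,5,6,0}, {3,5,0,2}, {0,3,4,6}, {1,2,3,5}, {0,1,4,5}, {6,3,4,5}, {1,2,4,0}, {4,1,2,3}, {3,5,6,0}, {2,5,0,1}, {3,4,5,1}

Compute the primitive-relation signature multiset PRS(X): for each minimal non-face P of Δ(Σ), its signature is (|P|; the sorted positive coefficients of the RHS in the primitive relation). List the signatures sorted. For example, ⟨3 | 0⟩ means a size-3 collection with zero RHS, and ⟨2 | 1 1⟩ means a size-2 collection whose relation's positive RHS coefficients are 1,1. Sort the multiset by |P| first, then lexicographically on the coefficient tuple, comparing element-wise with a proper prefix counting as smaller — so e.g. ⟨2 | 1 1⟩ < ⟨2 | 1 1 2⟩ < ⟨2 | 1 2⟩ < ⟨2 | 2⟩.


5 minimal non-faces of Δ(Σ) (on 7 rays):

  {2,6}:  v_{2} + v_{6} = 0  ⇒ sig = ⟨2 | 0⟩
  {1,6}:  v_{1} + v_{6} = v_{4} + v_{5}  ⇒ sig = ⟨2 | 1 1⟩
  {2,4,5}:  v_{2} + v_{4} + v_{5} = v_{1}  ⇒ sig = ⟨3 | 1⟩
  {0,1,3}:  v_{0} + v_{1} + v_{3} = 2·v_{2}  ⇒ sig = ⟨3 | 2⟩
  {0,3,4,5}:  v_{0} + v_{3} + v_{4} + v_{5} = v_{2}  ⇒ sig = ⟨4 | 1⟩

Sorted signature multiset PRS(X):
    ⟨2 | 0⟩
    ⟨2 | 1 1⟩
    ⟨3 | 1⟩
    ⟨3 | 2⟩
    ⟨4 | 1⟩


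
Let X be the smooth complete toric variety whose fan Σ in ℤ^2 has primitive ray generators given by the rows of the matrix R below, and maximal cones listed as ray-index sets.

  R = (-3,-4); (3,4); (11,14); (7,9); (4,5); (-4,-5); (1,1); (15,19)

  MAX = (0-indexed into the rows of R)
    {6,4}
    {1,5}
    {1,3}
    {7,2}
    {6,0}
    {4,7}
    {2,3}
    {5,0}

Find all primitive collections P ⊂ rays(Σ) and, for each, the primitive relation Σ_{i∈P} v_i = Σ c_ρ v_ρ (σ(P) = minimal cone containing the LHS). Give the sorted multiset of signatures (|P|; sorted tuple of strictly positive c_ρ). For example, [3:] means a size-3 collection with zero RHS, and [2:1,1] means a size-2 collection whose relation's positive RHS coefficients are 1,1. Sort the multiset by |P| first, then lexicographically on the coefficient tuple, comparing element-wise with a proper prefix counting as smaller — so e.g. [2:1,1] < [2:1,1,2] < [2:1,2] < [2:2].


20 minimal non-faces of Δ(Σ) (on 8 rays):

  {0,1}:  v_{0} + v_{1} = 0  ⇒ sig = [2:]
  {4,5}:  v_{4} + v_{5} = 0  ⇒ sig = [2:]
  {0,3}:  v_{0} + v_{3} = v_{4}  ⇒ sig = [2:1]
  {0,4}:  v_{0} + v_{4} = v_{6}  ⇒ sig = [2:1]
  {1,4}:  v_{1} + v_{4} = v_{3}  ⇒ sig = [2:1]
  {1,6}:  v_{1} + v_{6} = v_{4}  ⇒ sig = [2:1]
  {2,4}:  v_{2} + v_{4} = v_{7}  ⇒ sig = [2:1]
  {2,5}:  v_{2} + v_{5} = v_{3}  ⇒ sig = [2:1]
  {3,4}:  v_{3} + v_{4} = v_{2}  ⇒ sig = [2:1]
  {3,5}:  v_{3} + v_{5} = v_{1}  ⇒ sig = [2:1]
  {5,6}:  v_{5} + v_{6} = v_{0}  ⇒ sig = [2:1]
  {5,7}:  v_{5} + v_{7} = v_{2}  ⇒ sig = [2:1]
  {1,7}:  v_{1} + v_{7} = v_{2} + v_{3}  ⇒ sig = [2:1,1]
  {0,2}:  v_{0} + v_{2} = 2·v_{4}  ⇒ sig = [2:2]
  {1,2}:  v_{1} + v_{2} = 2·v_{3}  ⇒ sig = [2:2]
  {3,6}:  v_{3} + v_{6} = 2·v_{4}  ⇒ sig = [2:2]
  {3,7}:  v_{3} + v_{7} = 2·v_{2}  ⇒ sig = [2:2]
  {0,7}:  v_{0} + v_{7} = 3·v_{4}  ⇒ sig = [2:3]
  {2,6}:  v_{2} + v_{6} = 3·v_{4}  ⇒ sig = [2:3]
  {6,7}:  v_{6} + v_{7} = 4·v_{4}  ⇒ sig = [2:4]

Hence PRS(X_Σ) =
    [2:]
    [2:]
    [2:1]
    [2:1]
    [2:1]
    [2:1]
    [2:1]
    [2:1]
    [2:1]
    [2:1]
    [2:1]
    [2:1]
    [2:1,1]
    [2:2]
    [2:2]
    [2:2]
    [2:2]
    [2:3]
    [2:3]
    [2:4]


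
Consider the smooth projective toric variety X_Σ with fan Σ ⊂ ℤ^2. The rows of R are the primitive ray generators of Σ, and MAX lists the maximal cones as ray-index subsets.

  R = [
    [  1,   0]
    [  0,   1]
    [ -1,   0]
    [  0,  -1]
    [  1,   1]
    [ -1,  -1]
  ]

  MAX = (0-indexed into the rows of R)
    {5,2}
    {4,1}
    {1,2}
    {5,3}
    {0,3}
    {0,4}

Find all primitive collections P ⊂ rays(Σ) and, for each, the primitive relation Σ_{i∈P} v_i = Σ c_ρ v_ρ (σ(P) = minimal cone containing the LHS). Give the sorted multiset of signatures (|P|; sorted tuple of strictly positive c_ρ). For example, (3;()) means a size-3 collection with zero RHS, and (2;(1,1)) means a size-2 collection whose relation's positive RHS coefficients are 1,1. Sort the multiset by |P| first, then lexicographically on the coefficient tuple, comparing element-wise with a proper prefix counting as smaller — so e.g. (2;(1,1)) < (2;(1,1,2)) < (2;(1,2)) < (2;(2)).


|primitive collections| = 9. Relations:

  • {0,2}:  v_{0} + v_{2} = 0  →  sig = (2;())
  • {1,3}:  v_{1} + v_{3} = 0  →  sig = (2;())
  • {4,5}:  v_{4} + v_{5} = 0  →  sig = (2;())
  • {0,1}:  v_{0} + v_{1} = v_{4}  →  sig = (2;(1))
  • {0,5}:  v_{0} + v_{5} = v_{3}  →  sig = (2;(1))
  • {1,5}:  v_{1} + v_{5} = v_{2}  →  sig = (2;(1))
  • {2,3}:  v_{2} + v_{3} = v_{5}  →  sig = (2;(1))
  • {2,4}:  v_{2} + v_{4} = v_{1}  →  sig = (2;(1))
  • {3,4}:  v_{3} + v_{4} = v_{0}  →  sig = (2;(1))

so the primitive-relation signature multiset is
{ (2;()) ×3,  (2;(1)) ×6 }


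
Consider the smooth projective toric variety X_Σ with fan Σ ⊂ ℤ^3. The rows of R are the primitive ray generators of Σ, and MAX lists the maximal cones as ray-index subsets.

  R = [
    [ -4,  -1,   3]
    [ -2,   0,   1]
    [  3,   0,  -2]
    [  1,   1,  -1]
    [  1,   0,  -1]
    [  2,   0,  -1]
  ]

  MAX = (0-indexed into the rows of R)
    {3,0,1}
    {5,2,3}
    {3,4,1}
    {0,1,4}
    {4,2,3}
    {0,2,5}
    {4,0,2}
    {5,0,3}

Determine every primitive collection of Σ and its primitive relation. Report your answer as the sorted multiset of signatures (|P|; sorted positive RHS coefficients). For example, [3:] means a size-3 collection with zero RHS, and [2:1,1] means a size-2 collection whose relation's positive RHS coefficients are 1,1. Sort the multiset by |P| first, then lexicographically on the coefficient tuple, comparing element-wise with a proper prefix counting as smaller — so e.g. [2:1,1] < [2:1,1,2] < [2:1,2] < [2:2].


Σ has 5 primitive collections:

  P = {1,5}:  v_{1} + v_{5} = 0  so sig = [2:]
  P = {1,2}:  v_{1} + v_{2} = v_{4}  so sig = [2:1]
  P = {4,5}:  v_{4} + v_{5} = v_{2}  so sig = [2:1]
  P = {0,2,3}:  v_{0} + v_{2} + v_{3} = 0  so sig = [3:]
  P = {0,3,4}:  v_{0} + v_{3} + v_{4} = v_{1}  so sig = [3:1]

Sorted signature multiset PRS(X):
[[2:], [2:1], [2:1], [3:], [3:1]]


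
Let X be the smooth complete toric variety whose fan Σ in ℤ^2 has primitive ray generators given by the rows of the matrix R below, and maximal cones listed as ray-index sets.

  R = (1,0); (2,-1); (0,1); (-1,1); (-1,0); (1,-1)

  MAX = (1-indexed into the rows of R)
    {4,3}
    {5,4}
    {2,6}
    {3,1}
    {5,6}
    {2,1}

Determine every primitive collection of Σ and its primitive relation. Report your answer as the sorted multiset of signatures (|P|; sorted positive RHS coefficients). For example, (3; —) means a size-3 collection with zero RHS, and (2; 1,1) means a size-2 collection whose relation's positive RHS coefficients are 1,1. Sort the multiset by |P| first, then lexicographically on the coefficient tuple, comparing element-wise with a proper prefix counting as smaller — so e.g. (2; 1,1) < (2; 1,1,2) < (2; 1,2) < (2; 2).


Δ(Σ) — 6 vertices, 9 min non-faces:

  • {1,5}:  v_{1} + v_{5} = 0 ; sig = (2; —)
  • {4,6}:  v_{4} + v_{6} = 0 ; sig = (2; —)
  • {1,4}:  v_{1} + v_{4} = v_{3} ; sig = (2; 1)
  • {1,6}:  v_{1} + v_{6} = v_{2} ; sig = (2; 1)
  • {2,4}:  v_{2} + v_{4} = v_{1} ; sig = (2; 1)
  • {2,5}:  v_{2} + v_{5} = v_{6} ; sig = (2; 1)
  • {3,5}:  v_{3} + v_{5} = v_{4} ; sig = (2; 1)
  • {3,6}:  v_{3} + v_{6} = v_{1} ; sig = (2; 1)
  • {2,3}:  v_{2} + v_{3} = 2·v_{1} ; sig = (2; 2)

Hence PRS(X_Σ) =
{ (2; —) ×2,  (2; 1) ×6,  (2; 2) }


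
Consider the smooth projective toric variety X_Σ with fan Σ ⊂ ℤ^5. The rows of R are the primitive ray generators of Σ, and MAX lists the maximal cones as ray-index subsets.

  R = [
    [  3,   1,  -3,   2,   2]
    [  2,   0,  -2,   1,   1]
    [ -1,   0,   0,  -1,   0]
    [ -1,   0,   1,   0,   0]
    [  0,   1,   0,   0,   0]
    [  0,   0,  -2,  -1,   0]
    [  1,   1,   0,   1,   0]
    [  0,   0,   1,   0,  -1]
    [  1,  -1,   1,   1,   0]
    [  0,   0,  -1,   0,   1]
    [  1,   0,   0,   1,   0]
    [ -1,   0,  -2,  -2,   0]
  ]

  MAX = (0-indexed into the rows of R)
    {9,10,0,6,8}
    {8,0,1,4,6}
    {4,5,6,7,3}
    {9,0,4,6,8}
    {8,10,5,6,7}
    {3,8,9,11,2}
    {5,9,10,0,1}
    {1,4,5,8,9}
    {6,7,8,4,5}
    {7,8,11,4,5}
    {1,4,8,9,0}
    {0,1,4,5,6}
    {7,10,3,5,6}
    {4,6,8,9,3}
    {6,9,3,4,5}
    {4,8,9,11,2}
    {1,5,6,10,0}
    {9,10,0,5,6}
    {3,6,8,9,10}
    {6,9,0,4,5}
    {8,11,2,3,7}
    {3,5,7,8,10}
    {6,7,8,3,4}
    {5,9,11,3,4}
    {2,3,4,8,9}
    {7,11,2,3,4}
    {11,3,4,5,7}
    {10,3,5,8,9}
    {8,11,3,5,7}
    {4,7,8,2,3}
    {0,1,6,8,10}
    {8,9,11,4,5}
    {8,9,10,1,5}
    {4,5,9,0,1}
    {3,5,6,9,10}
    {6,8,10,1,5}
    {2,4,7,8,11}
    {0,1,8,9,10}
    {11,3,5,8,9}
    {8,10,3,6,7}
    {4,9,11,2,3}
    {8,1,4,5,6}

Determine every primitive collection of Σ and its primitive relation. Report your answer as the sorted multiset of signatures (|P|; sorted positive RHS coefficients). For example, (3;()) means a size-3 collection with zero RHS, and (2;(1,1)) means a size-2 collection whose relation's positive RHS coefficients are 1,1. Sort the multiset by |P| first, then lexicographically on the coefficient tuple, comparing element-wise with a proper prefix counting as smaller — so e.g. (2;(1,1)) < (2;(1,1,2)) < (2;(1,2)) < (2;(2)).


|primitive collections| = 21. Relations:

  {2,10}:  v_{2} + v_{10} = 0  →  sig = (2;())
  {7,9}:  v_{7} + v_{9} = 0  →  sig = (2;())
  {2,5}:  v_{2} + v_{5} = v_{11}  →  sig = (2;(1))
  {2,6}:  v_{2} + v_{6} = v_{4}  →  sig = (2;(1))
  {4,10}:  v_{4} + v_{10} = v_{6}  →  sig = (2;(1))
  {10,11}:  v_{10} + v_{11} = v_{5}  →  sig = (2;(1))
  {0,7}:  v_{0} + v_{7} = v_{1} + v_{6}  →  sig = (2;(1,1))
  {1,3}:  v_{1} + v_{3} = v_{9} + v_{10}  →  sig = (2;(1,1))
  {6,11}:  v_{6} + v_{11} = v_{4} + v_{5}  →  sig = (2;(1,1))
  {0,2}:  v_{0} + v_{2} = v_{1} + v_{4} + v_{9}  →  sig = (2;(1,1,1))
  {1,7}:  v_{1} + v_{7} = v_{5} + v_{6} + v_{8}  →  sig = (2;(1,1,1))
  {0,11}:  v_{0} + v_{11} = v_{1} + v_{4} + v_{5} + v_{9}  →  sig = (2;(1,1,1,1))
  {1,2}:  v_{1} + v_{2} = v_{4} + v_{5} + v_{8} + v_{9}  →  sig = (2;(1,1,1,1))
  {1,11}:  v_{1} + v_{11} = v_{4} + 2·v_{5} + v_{8} + v_{9}  →  sig = (2;(1,1,1,2))
  {0,3}:  v_{0} + v_{3} = v_{6} + 2·v_{9} + v_{10}  →  sig = (2;(1,1,2))
  {1,6,9}:  v_{1} + v_{6} + v_{9} = v_{0}  →  sig = (3;(1))
  {0,5,8}:  v_{0} + v_{5} + v_{8} = 2·v_{1}  →  sig = (3;(2))
  {3,4,5,8}:  v_{3} + v_{4} + v_{5} + v_{8} = 0  →  sig = (4;())
  {3,4,8,11}:  v_{3} + v_{4} + v_{8} + v_{11} = v_{2}  →  sig = (4;(1))
  {3,5,6,8}:  v_{3} + v_{5} + v_{6} + v_{8} = v_{10}  →  sig = (4;(1))
  {5,6,8,9}:  v_{5} + v_{6} + v_{8} + v_{9} = v_{1}  →  sig = (4;(1))

Hence PRS(X_Σ) =
[(2;()), (2;()), (2;(1)), (2;(1)), (2;(1)), (2;(1)), (2;(1,1)), (2;(1,1)), (2;(1,1)), (2;(1,1,1)), (2;(1,1,1)), (2;(1,1,1,1)), (2;(1,1,1,1)), (2;(1,1,1,2)), (2;(1,1,2)), (3;(1)), (3;(2)), (4;()), (4;(1)), (4;(1)), (4;(1))]


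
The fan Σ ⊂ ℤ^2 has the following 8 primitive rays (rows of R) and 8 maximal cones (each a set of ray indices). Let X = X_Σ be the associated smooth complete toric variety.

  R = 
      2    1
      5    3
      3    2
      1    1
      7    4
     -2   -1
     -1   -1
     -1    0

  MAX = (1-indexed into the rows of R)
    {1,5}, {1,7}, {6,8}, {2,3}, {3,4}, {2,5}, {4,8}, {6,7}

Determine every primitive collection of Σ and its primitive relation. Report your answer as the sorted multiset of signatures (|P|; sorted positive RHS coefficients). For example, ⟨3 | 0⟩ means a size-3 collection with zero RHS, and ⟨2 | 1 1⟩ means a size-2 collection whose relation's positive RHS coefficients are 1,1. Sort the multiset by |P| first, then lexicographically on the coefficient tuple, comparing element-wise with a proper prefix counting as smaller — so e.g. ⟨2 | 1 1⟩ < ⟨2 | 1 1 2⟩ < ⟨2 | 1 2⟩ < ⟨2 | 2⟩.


Primitive collections (20):

  P = {1,6}:  v_{1} + v_{6} = 0  so sig = ⟨2 | 0⟩
  P = {4,7}:  v_{4} + v_{7} = 0  so sig = ⟨2 | 0⟩
  P = {1,2}:  v_{1} + v_{2} = v_{5}  so sig = ⟨2 | 1⟩
  P = {1,3}:  v_{1} + v_{3} = v_{2}  so sig = ⟨2 | 1⟩
  P = {1,4}:  v_{1} + v_{4} = v_{3}  so sig = ⟨2 | 1⟩
  P = {1,8}:  v_{1} + v_{8} = v_{4}  so sig = ⟨2 | 1⟩
  P = {2,6}:  v_{2} + v_{6} = v_{3}  so sig = ⟨2 | 1⟩
  P = {3,6}:  v_{3} + v_{6} = v_{4}  so sig = ⟨2 | 1⟩
  P = {3,7}:  v_{3} + v_{7} = v_{1}  so sig = ⟨2 | 1⟩
  P = {4,6}:  v_{4} + v_{6} = v_{8}  so sig = ⟨2 | 1⟩
  P = {5,6}:  v_{5} + v_{6} = v_{2}  so sig = ⟨2 | 1⟩
  P = {7,8}:  v_{7} + v_{8} = v_{6}  so sig = ⟨2 | 1⟩
  P = {2,8}:  v_{2} + v_{8} = v_{3} + v_{4}  so sig = ⟨2 | 1 1⟩
  P = {4,5}:  v_{4} + v_{5} = v_{2} + v_{3}  so sig = ⟨2 | 1 1⟩
  P = {2,4}:  v_{2} + v_{4} = 2·v_{3}  so sig = ⟨2 | 2⟩
  P = {2,7}:  v_{2} + v_{7} = 2·v_{1}  so sig = ⟨2 | 2⟩
  P = {3,5}:  v_{3} + v_{5} = 2·v_{2}  so sig = ⟨2 | 2⟩
  P = {3,8}:  v_{3} + v_{8} = 2·v_{4}  so sig = ⟨2 | 2⟩
  P = {5,8}:  v_{5} + v_{8} = 2·v_{3}  so sig = ⟨2 | 2⟩
  P = {5,7}:  v_{5} + v_{7} = 3·v_{1}  so sig = ⟨2 | 3⟩

Sorted signature multiset PRS(X):
    |P|=2: 20 collections, coeffs (), (), (1), (1), (1), (1), (1), (1), (1), (1), (1), (1), (1,1), (1,1), (2), (2), (2), (2), (2), (3)


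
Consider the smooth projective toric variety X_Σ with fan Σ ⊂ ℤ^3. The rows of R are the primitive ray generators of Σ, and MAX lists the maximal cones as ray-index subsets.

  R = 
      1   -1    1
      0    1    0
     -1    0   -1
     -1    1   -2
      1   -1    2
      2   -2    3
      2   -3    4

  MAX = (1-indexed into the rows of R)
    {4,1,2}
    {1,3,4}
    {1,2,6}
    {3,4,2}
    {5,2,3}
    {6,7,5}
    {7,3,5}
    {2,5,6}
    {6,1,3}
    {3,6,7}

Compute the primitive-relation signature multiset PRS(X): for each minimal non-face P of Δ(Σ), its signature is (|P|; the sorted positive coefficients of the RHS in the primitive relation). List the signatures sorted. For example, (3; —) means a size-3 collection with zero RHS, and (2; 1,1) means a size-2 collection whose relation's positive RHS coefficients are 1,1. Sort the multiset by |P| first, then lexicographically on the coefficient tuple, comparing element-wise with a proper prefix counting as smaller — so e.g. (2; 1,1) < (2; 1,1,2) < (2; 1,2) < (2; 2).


Minimal non-faces — 9 found among 7 rays, 10 max cones:

  • {4,5}:  v_{4} + v_{5} = 0  so sig = (2; —)
  • {1,5}:  v_{1} + v_{5} = v_{6}  so sig = (2; 1)
  • {4,6}:  v_{4} + v_{6} = v_{1}  so sig = (2; 1)
  • {4,7}:  v_{4} + v_{7} = v_{3} + v_{6}  so sig = (2; 1,1)
  • {1,7}:  v_{1} + v_{7} = v_{3} + 2·v_{6}  so sig = (2; 1,2)
  • {2,7}:  v_{2} + v_{7} = 2·v_{5}  so sig = (2; 2)
  • {1,2,3}:  v_{1} + v_{2} + v_{3} = 0  so sig = (3; —)
  • {2,3,6}:  v_{2} + v_{3} + v_{6} = v_{5}  so sig = (3; 1)
  • {3,5,6}:  v_{3} + v_{5} + v_{6} = v_{7}  so sig = (3; 1)

so the primitive-relation signature multiset is
{ (2; —),  (2; 1) ×2,  (2; 1,1),  (2; 1,2),  (2; 2),  (3; —),  (3; 1) ×2 }


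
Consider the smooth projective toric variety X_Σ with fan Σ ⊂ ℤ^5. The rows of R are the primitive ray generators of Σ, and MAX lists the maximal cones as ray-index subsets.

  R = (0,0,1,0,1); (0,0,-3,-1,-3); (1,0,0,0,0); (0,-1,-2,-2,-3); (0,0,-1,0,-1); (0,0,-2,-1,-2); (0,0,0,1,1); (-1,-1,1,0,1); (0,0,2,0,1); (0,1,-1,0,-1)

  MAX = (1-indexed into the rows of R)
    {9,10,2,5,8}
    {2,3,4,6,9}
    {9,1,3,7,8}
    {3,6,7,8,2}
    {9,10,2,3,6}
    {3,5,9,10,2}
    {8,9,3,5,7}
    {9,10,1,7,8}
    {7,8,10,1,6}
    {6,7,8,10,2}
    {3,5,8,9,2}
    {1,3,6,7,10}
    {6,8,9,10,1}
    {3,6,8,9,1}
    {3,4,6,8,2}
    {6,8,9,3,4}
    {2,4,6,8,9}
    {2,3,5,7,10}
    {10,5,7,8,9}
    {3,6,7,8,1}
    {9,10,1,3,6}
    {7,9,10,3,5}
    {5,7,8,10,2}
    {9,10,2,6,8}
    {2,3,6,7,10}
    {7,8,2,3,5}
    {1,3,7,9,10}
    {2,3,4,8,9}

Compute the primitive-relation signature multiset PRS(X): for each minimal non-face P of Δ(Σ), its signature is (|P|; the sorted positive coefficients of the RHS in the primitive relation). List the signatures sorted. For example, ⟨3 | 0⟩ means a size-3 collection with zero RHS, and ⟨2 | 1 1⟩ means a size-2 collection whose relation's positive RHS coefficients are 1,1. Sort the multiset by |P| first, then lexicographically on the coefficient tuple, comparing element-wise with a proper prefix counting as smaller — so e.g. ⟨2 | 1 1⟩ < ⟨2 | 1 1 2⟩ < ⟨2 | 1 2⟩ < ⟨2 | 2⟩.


Minimal non-faces — 11 found among 10 rays, 28 max cones:

  • {1,5}:  v_{1} + v_{5} = 0  →  sig = ⟨2 | 0⟩
  • {1,2}:  v_{1} + v_{2} = v_{6}  →  sig = ⟨2 | 1⟩
  • {5,6}:  v_{5} + v_{6} = v_{2}  →  sig = ⟨2 | 1⟩
  • {4,7}:  v_{4} + v_{7} = v_{2} + v_{3} + v_{8}  →  sig = ⟨2 | 1 1 1⟩
  • {4,10}:  v_{4} + v_{10} = v_{2} + v_{6} + v_{9}  →  sig = ⟨2 | 1 1 1⟩
  • {1,4}:  v_{1} + v_{4} = v_{3} + 2·v_{6} + v_{8} + v_{9}  →  sig = ⟨2 | 1 1 1 2⟩
  • {4,5}:  v_{4} + v_{5} = 2·v_{2} + v_{3} + v_{8} + v_{9}  →  sig = ⟨2 | 1 1 1 2⟩
  • {3,8,10}:  v_{3} + v_{8} + v_{10} = 0  →  sig = ⟨3 | 0⟩
  • {6,7,9}:  v_{6} + v_{7} + v_{9} = 0  →  sig = ⟨3 | 0⟩
  • {2,7,9}:  v_{2} + v_{7} + v_{9} = v_{5}  →  sig = ⟨3 | 1⟩
  • {2,3,6,8,9}:  v_{2} + v_{3} + v_{6} + v_{8} + v_{9} = v_{4}  →  sig = ⟨5 | 1⟩

Sorted signature multiset PRS(X):
    ⟨2 | 0⟩
    ⟨2 | 1⟩
    ⟨2 | 1⟩
    ⟨2 | 1 1 1⟩
    ⟨2 | 1 1 1⟩
    ⟨2 | 1 1 1 2⟩
    ⟨2 | 1 1 1 2⟩
    ⟨3 | 0⟩
    ⟨3 | 0⟩
    ⟨3 | 1⟩
    ⟨5 | 1⟩


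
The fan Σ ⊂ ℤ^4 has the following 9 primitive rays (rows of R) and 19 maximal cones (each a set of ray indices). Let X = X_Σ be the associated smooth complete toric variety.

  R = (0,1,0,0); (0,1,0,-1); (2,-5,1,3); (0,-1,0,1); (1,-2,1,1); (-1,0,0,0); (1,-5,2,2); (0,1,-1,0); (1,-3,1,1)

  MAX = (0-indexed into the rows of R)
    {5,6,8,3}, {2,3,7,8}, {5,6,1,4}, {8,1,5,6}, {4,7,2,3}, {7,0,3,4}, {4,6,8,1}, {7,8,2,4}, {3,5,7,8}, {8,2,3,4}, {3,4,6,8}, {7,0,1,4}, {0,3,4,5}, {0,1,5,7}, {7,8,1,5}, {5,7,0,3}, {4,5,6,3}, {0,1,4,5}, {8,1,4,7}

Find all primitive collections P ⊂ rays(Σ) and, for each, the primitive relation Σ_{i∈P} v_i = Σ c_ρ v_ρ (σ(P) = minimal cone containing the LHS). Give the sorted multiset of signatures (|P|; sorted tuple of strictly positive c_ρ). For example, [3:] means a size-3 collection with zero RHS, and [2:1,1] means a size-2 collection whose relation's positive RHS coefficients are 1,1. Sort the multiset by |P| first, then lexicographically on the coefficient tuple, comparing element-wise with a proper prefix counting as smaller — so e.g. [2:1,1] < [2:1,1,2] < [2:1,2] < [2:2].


Primitive collections (11):

  {1,3}:  v_{1} + v_{3} = 0  so sig = [2:]
  {0,8}:  v_{0} + v_{8} = v_{4}  so sig = [2:1]
  {6,7}:  v_{6} + v_{7} = v_{3} + v_{8}  so sig = [2:1,1]
  {1,2}:  v_{1} + v_{2} = v_{4} + v_{7} + v_{8}  so sig = [2:1,1,1]
  {0,2}:  v_{0} + v_{2} = v_{3} + 2·v_{4} + v_{7}  so sig = [2:1,1,2]
  {0,6}:  v_{0} + v_{6} = 2·v_{4} + v_{5}  so sig = [2:1,2]
  {2,5}:  v_{2} + v_{5} = 2·v_{3} + v_{8}  so sig = [2:1,2]
  {2,6}:  v_{2} + v_{6} = 2·v_{3} + v_{4} + 2·v_{8}  so sig = [2:1,2,2]
  {4,5,7}:  v_{4} + v_{5} + v_{7} = v_{3}  so sig = [3:1]
  {4,5,8}:  v_{4} + v_{5} + v_{8} = v_{6}  so sig = [3:1]
  {3,4,7,8}:  v_{3} + v_{4} + v_{7} + v_{8} = v_{2}  so sig = [4:1]

so the primitive-relation signature multiset is
{ [2:],  [2:1],  [2:1,1],  [2:1,1,1],  [2:1,1,2],  [2:1,2] ×2,  [2:1,2,2],  [3:1] ×2,  [4:1] }


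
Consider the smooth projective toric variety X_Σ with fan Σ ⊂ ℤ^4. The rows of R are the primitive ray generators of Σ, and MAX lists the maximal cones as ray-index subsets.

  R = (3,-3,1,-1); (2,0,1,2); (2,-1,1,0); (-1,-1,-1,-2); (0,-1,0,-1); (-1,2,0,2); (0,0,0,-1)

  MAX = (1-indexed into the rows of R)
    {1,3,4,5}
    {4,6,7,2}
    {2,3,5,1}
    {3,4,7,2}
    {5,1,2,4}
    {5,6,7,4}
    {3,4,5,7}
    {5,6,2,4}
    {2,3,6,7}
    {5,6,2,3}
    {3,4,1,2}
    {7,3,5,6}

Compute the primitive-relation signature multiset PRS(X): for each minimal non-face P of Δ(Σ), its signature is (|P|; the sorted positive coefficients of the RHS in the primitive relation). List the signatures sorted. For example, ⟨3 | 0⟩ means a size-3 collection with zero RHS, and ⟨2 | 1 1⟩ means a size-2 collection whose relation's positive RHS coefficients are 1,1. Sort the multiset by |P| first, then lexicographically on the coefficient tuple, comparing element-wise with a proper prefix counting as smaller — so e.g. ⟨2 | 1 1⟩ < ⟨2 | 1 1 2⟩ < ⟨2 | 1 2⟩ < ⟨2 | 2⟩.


Δ(Σ) — 7 vertices, 5 min non-faces:

  P={1,6}:  v_{1} + v_{6} = v_{2} + v_{5}  ⇒ sig = ⟨2 | 1 1⟩
  P={1,7}:  v_{1} + v_{7} = 2·v_{3} + v_{4}  ⇒ sig = ⟨2 | 1 2⟩
  P={3,4,6}:  v_{3} + v_{4} + v_{6} = 0  ⇒ sig = ⟨3 | 0⟩
  P={2,5,7}:  v_{2} + v_{5} + v_{7} = v_{3}  ⇒ sig = ⟨3 | 1⟩
  P={2,3,4,5}:  v_{2} + v_{3} + v_{4} + v_{5} = v_{1}  ⇒ sig = ⟨4 | 1⟩

Signatures (|P|; sorted positive RHS coefficients), sorted:
[⟨2 | 1 1⟩, ⟨2 | 1 2⟩, ⟨3 | 0⟩, ⟨3 | 1⟩, ⟨4 | 1⟩]


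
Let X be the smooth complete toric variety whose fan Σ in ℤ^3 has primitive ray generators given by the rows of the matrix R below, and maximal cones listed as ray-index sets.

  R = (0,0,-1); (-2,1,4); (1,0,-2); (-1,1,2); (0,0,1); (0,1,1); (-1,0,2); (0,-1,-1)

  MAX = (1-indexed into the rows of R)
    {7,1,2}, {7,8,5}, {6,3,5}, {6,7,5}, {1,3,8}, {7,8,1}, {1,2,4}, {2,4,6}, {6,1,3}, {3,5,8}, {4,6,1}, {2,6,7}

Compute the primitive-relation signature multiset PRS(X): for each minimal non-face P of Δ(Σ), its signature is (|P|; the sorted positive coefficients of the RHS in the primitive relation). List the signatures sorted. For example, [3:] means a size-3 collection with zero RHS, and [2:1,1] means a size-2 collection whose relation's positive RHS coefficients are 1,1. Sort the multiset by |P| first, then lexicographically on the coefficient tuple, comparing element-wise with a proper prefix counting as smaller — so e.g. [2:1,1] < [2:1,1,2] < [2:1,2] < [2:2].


Primitive collections (12):

  P = {1,5}:  v_{1} + v_{5} = 0  so sig = [2:]
  P = {3,7}:  v_{3} + v_{7} = 0  so sig = [2:]
  P = {6,8}:  v_{6} + v_{8} = 0  so sig = [2:]
  P = {2,3}:  v_{2} + v_{3} = v_{4}  so sig = [2:1]
  P = {4,7}:  v_{4} + v_{7} = v_{2}  so sig = [2:1]
  P = {3,4}:  v_{3} + v_{4} = v_{1} + v_{6}  so sig = [2:1,1]
  P = {4,5}:  v_{4} + v_{5} = v_{6} + v_{7}  so sig = [2:1,1]
  P = {4,8}:  v_{4} + v_{8} = v_{1} + v_{7}  so sig = [2:1,1]
  P = {2,5}:  v_{2} + v_{5} = v_{6} + 2·v_{7}  so sig = [2:1,2]
  P = {2,8}:  v_{2} + v_{8} = v_{1} + 2·v_{7}  so sig = [2:1,2]
  P = {1,6,7}:  v_{1} + v_{6} + v_{7} = v_{4}  so sig = [3:1]
  P = {1,2,6}:  v_{1} + v_{2} + v_{6} = 2·v_{4}  so sig = [3:2]

Hence PRS(X_Σ) =
    [2:]
    [2:]
    [2:]
    [2:1]
    [2:1]
    [2:1,1]
    [2:1,1]
    [2:1,1]
    [2:1,2]
    [2:1,2]
    [3:1]
    [3:2]


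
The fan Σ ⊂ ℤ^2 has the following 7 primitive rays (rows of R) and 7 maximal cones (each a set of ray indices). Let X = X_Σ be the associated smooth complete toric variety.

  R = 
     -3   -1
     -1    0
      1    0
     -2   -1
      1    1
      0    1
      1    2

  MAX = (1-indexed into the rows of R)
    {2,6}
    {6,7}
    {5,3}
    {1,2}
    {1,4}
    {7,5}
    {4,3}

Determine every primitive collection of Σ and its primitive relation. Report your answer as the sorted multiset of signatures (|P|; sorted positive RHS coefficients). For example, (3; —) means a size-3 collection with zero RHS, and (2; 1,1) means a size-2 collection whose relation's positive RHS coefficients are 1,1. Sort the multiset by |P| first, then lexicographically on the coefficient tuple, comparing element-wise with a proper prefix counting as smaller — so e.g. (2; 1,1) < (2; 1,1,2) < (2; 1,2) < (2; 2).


Σ has 14 primitive collections:

  • {2,3}:  v_{2} + v_{3} = 0 — sig = (2; —)
  • {1,3}:  v_{1} + v_{3} = v_{4} — sig = (2; 1)
  • {2,4}:  v_{2} + v_{4} = v_{1} — sig = (2; 1)
  • {2,5}:  v_{2} + v_{5} = v_{6} — sig = (2; 1)
  • {3,6}:  v_{3} + v_{6} = v_{5} — sig = (2; 1)
  • {4,5}:  v_{4} + v_{5} = v_{2} — sig = (2; 1)
  • {5,6}:  v_{5} + v_{6} = v_{7} — sig = (2; 1)
  • {4,7}:  v_{4} + v_{7} = v_{2} + v_{6} — sig = (2; 1,1)
  • {1,7}:  v_{1} + v_{7} = 2·v_{2} + v_{6} — sig = (2; 1,2)
  • {1,5}:  v_{1} + v_{5} = 2·v_{2} — sig = (2; 2)
  • {2,7}:  v_{2} + v_{7} = 2·v_{6} — sig = (2; 2)
  • {3,7}:  v_{3} + v_{7} = 2·v_{5} — sig = (2; 2)
  • {4,6}:  v_{4} + v_{6} = 2·v_{2} — sig = (2; 2)
  • {1,6}:  v_{1} + v_{6} = 3·v_{2} — sig = (2; 3)

Hence PRS(X_Σ) =
    (2; —)
    (2; 1)
    (2; 1)
    (2; 1)
    (2; 1)
    (2; 1)
    (2; 1)
    (2; 1,1)
    (2; 1,2)
    (2; 2)
    (2; 2)
    (2; 2)
    (2; 2)
    (2; 3)


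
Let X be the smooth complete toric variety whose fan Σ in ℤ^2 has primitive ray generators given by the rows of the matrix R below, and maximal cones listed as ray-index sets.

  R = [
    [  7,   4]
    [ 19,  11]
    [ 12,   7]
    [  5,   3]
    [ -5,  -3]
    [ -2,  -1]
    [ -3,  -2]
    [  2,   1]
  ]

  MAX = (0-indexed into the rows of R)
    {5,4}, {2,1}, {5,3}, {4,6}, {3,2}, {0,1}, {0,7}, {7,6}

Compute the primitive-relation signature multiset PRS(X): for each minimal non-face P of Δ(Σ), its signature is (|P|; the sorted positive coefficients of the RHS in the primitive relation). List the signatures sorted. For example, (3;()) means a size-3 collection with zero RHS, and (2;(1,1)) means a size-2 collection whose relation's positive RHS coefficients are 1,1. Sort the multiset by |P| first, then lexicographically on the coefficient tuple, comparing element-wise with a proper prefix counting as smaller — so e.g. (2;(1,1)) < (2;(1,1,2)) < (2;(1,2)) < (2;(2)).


Primitive collections (20):

  P = {3,4}:  v_{3} + v_{4} = 0  ⟹  sig = (2;())
  P = {5,7}:  v_{5} + v_{7} = 0  ⟹  sig = (2;())
  P = {0,2}:  v_{0} + v_{2} = v_{1}  ⟹  sig = (2;(1))
  P = {0,3}:  v_{0} + v_{3} = v_{2}  ⟹  sig = (2;(1))
  P = {0,4}:  v_{0} + v_{4} = v_{7}  ⟹  sig = (2;(1))
  P = {0,5}:  v_{0} + v_{5} = v_{3}  ⟹  sig = (2;(1))
  P = {2,4}:  v_{2} + v_{4} = v_{0}  ⟹  sig = (2;(1))
  P = {3,6}:  v_{3} + v_{6} = v_{7}  ⟹  sig = (2;(1))
  P = {3,7}:  v_{3} + v_{7} = v_{0}  ⟹  sig = (2;(1))
  P = {4,7}:  v_{4} + v_{7} = v_{6}  ⟹  sig = (2;(1))
  P = {5,6}:  v_{5} + v_{6} = v_{4}  ⟹  sig = (2;(1))
  P = {1,5}:  v_{1} + v_{5} = v_{2} + v_{3}  ⟹  sig = (2;(1,1))
  P = {2,6}:  v_{2} + v_{6} = v_{0} + v_{7}  ⟹  sig = (2;(1,1))
  P = {1,6}:  v_{1} + v_{6} = 2·v_{0} + v_{7}  ⟹  sig = (2;(1,2))
  P = {0,6}:  v_{0} + v_{6} = 2·v_{7}  ⟹  sig = (2;(2))
  P = {1,3}:  v_{1} + v_{3} = 2·v_{2}  ⟹  sig = (2;(2))
  P = {1,4}:  v_{1} + v_{4} = 2·v_{0}  ⟹  sig = (2;(2))
  P = {2,5}:  v_{2} + v_{5} = 2·v_{3}  ⟹  sig = (2;(2))
  P = {2,7}:  v_{2} + v_{7} = 2·v_{0}  ⟹  sig = (2;(2))
  P = {1,7}:  v_{1} + v_{7} = 3·v_{0}  ⟹  sig = (2;(3))

Sorted signature multiset PRS(X):
    (2;())
    (2;())
    (2;(1))
    (2;(1))
    (2;(1))
    (2;(1))
    (2;(1))
    (2;(1))
    (2;(1))
    (2;(1))
    (2;(1))
    (2;(1,1))
    (2;(1,1))
    (2;(1,2))
    (2;(2))
    (2;(2))
    (2;(2))
    (2;(2))
    (2;(2))
    (2;(3))


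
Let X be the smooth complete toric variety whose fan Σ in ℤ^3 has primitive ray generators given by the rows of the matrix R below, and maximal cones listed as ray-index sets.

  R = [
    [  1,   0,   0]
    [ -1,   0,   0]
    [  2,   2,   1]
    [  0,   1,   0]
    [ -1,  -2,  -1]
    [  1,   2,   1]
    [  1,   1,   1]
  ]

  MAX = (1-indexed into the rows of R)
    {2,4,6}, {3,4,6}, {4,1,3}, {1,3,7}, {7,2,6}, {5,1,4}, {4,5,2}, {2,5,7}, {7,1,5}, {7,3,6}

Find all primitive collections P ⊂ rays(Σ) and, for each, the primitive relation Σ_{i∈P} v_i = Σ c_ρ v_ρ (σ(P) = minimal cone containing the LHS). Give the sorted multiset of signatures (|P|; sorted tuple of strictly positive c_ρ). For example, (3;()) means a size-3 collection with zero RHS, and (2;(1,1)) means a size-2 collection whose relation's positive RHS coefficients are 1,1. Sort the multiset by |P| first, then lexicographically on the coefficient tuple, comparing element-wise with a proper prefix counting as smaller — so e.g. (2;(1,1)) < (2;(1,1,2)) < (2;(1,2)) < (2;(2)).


|primitive collections| = 6. Relations:

  P = {1,2}:  v_{1} + v_{2} = 0 — sig = (2;())
  P = {5,6}:  v_{5} + v_{6} = 0 — sig = (2;())
  P = {1,6}:  v_{1} + v_{6} = v_{3} — sig = (2;(1))
  P = {2,3}:  v_{2} + v_{3} = v_{6} — sig = (2;(1))
  P = {3,5}:  v_{3} + v_{5} = v_{1} — sig = (2;(1))
  P = {4,7}:  v_{4} + v_{7} = v_{6} — sig = (2;(1))

so the primitive-relation signature multiset is
    |P|=2: 6 collections, coeffs (), (), (1), (1), (1), (1)
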